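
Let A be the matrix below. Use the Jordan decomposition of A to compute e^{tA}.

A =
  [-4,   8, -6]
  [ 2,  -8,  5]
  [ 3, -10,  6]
e^{tA} =
  [t^2*exp(-2*t) - 2*t*exp(-2*t) + exp(-2*t), -2*t^2*exp(-2*t) + 8*t*exp(-2*t), 2*t^2*exp(-2*t) - 6*t*exp(-2*t)]
  [-t^2*exp(-2*t)/2 + 2*t*exp(-2*t), t^2*exp(-2*t) - 6*t*exp(-2*t) + exp(-2*t), -t^2*exp(-2*t) + 5*t*exp(-2*t)]
  [-t^2*exp(-2*t) + 3*t*exp(-2*t), 2*t^2*exp(-2*t) - 10*t*exp(-2*t), -2*t^2*exp(-2*t) + 8*t*exp(-2*t) + exp(-2*t)]

Strategy: write A = P · J · P⁻¹ where J is a Jordan canonical form, so e^{tA} = P · e^{tJ} · P⁻¹, and e^{tJ} can be computed block-by-block.

A has Jordan form
J =
  [-2,  1,  0]
  [ 0, -2,  1]
  [ 0,  0, -2]
(up to reordering of blocks).

Per-block formulas:
  For a 3×3 Jordan block J_3(-2): exp(t · J_3(-2)) = e^(-2t)·(I + t·N + (t^2/2)·N^2), where N is the 3×3 nilpotent shift.

After assembling e^{tJ} and conjugating by P, we get:

e^{tA} =
  [t^2*exp(-2*t) - 2*t*exp(-2*t) + exp(-2*t), -2*t^2*exp(-2*t) + 8*t*exp(-2*t), 2*t^2*exp(-2*t) - 6*t*exp(-2*t)]
  [-t^2*exp(-2*t)/2 + 2*t*exp(-2*t), t^2*exp(-2*t) - 6*t*exp(-2*t) + exp(-2*t), -t^2*exp(-2*t) + 5*t*exp(-2*t)]
  [-t^2*exp(-2*t) + 3*t*exp(-2*t), 2*t^2*exp(-2*t) - 10*t*exp(-2*t), -2*t^2*exp(-2*t) + 8*t*exp(-2*t) + exp(-2*t)]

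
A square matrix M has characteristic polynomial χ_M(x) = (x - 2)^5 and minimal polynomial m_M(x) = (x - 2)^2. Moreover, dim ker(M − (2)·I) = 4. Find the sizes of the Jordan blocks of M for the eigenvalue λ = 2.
Block sizes for λ = 2: [2, 1, 1, 1]

Step 1 — from the characteristic polynomial, algebraic multiplicity of λ = 2 is 5. From dim ker(M − (2)·I) = 4, there are exactly 4 Jordan blocks for λ = 2.
Step 2 — from the minimal polynomial, the factor (x − 2)^2 tells us the largest block for λ = 2 has size 2.
Step 3 — with total size 5, 4 blocks, and largest block 2, the block sizes (in nonincreasing order) are [2, 1, 1, 1].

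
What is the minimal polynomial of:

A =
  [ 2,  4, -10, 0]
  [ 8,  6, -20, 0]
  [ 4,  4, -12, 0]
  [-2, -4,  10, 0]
x^2 + 2*x

The characteristic polynomial is χ_A(x) = x^2*(x + 2)^2, so the eigenvalues are known. The minimal polynomial is
  m_A(x) = Π_λ (x − λ)^{k_λ}
where k_λ is the size of the *largest* Jordan block for λ (equivalently, the smallest k with (A − λI)^k v = 0 for every generalised eigenvector v of λ).

  λ = -2: largest Jordan block has size 1, contributing (x + 2)
  λ = 0: largest Jordan block has size 1, contributing (x − 0)

So m_A(x) = x*(x + 2) = x^2 + 2*x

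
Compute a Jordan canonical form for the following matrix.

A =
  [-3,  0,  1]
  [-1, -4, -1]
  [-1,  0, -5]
J_2(-4) ⊕ J_1(-4)

The characteristic polynomial is
  det(x·I − A) = x^3 + 12*x^2 + 48*x + 64 = (x + 4)^3

Eigenvalues and multiplicities (the geometric multiplicity of λ is n − rank(A − λI), which equals the number of Jordan blocks for λ):
  λ = -4: algebraic multiplicity = 3, geometric multiplicity = 2

Determining the block sizes for each eigenvalue:
  λ = -4: 2 blocks summing to 3 forces exactly one block of size 2 and the rest size 1 → block sizes [2, 1]

Assembling the blocks gives a Jordan form
J =
  [-4,  1,  0]
  [ 0, -4,  0]
  [ 0,  0, -4]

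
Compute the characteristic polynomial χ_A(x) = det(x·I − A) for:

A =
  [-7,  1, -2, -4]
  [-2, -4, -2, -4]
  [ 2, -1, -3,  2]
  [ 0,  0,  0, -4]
x^4 + 18*x^3 + 121*x^2 + 360*x + 400

Expanding det(x·I − A) (e.g. by cofactor expansion or by noting that A is similar to its Jordan form J, which has the same characteristic polynomial as A) gives
  χ_A(x) = x^4 + 18*x^3 + 121*x^2 + 360*x + 400
which factors as (x + 4)^2*(x + 5)^2. The eigenvalues (with algebraic multiplicities) are λ = -5 with multiplicity 2, λ = -4 with multiplicity 2.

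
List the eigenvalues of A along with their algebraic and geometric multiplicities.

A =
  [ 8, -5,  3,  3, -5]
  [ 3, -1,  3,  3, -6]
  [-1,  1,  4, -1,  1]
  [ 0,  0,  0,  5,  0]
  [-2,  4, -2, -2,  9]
λ = 5: alg = 5, geom = 3

Step 1 — factor the characteristic polynomial to read off the algebraic multiplicities:
  χ_A(x) = (x - 5)^5

Step 2 — compute geometric multiplicities via the rank-nullity identity g(λ) = n − rank(A − λI):
  rank(A − (5)·I) = 2, so dim ker(A − (5)·I) = n − 2 = 3

Summary:
  λ = 5: algebraic multiplicity = 5, geometric multiplicity = 3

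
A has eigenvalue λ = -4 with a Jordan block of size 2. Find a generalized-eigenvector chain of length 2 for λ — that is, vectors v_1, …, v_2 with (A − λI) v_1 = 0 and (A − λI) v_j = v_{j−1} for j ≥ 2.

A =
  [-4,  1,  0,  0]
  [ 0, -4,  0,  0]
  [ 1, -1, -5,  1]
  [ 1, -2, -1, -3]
A Jordan chain for λ = -4 of length 2:
v_1 = (0, 0, 1, 1)ᵀ
v_2 = (1, 0, 0, 0)ᵀ

Let N = A − (-4)·I. We want v_2 with N^2 v_2 = 0 but N^1 v_2 ≠ 0; then v_{j-1} := N · v_j for j = 2, …, 2.

Pick v_2 = (1, 0, 0, 0)ᵀ.
Then v_1 = N · v_2 = (0, 0, 1, 1)ᵀ.

Sanity check: (A − (-4)·I) v_1 = (0, 0, 0, 0)ᵀ = 0. ✓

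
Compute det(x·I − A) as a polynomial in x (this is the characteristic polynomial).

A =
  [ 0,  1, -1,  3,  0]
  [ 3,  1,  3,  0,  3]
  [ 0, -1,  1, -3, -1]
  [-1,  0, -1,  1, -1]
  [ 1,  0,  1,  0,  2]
x^5 - 5*x^4 + 10*x^3 - 10*x^2 + 5*x - 1

Expanding det(x·I − A) (e.g. by cofactor expansion or by noting that A is similar to its Jordan form J, which has the same characteristic polynomial as A) gives
  χ_A(x) = x^5 - 5*x^4 + 10*x^3 - 10*x^2 + 5*x - 1
which factors as (x - 1)^5. The eigenvalues (with algebraic multiplicities) are λ = 1 with multiplicity 5.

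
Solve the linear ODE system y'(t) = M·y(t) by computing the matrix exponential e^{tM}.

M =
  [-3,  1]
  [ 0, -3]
e^{tM} =
  [exp(-3*t), t*exp(-3*t)]
  [0, exp(-3*t)]

Strategy: write M = P · J · P⁻¹ where J is a Jordan canonical form, so e^{tM} = P · e^{tJ} · P⁻¹, and e^{tJ} can be computed block-by-block.

M has Jordan form
J =
  [-3,  1]
  [ 0, -3]
(up to reordering of blocks).

Per-block formulas:
  For a 2×2 Jordan block J_2(-3): exp(t · J_2(-3)) = e^(-3t)·(I + t·N), where N is the 2×2 nilpotent shift.

After assembling e^{tJ} and conjugating by P, we get:

e^{tM} =
  [exp(-3*t), t*exp(-3*t)]
  [0, exp(-3*t)]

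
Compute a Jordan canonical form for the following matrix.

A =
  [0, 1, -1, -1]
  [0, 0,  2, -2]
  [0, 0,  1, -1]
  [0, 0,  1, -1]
J_2(0) ⊕ J_2(0)

The characteristic polynomial is
  det(x·I − A) = x^4

Eigenvalues and multiplicities (the geometric multiplicity of λ is n − rank(A − λI), which equals the number of Jordan blocks for λ):
  λ = 0: algebraic multiplicity = 4, geometric multiplicity = 2

Determining the block sizes for each eigenvalue:
  λ = 0: with am = 4 and gm = 2, the partition is not yet determined (e.g. several partitions of 4 into 2 parts exist). Let N = A − (0)·I. Computing rank(N^1) = 2, rank(N^2) = 0; the number of blocks of size ≥ j is rank(N^{j−1}) − rank(N^j), giving [2, 2]. So we have 2 block(s) of size 2 → block sizes [2, 2]

Assembling the blocks gives a Jordan form
J =
  [0, 1, 0, 0]
  [0, 0, 0, 0]
  [0, 0, 0, 1]
  [0, 0, 0, 0]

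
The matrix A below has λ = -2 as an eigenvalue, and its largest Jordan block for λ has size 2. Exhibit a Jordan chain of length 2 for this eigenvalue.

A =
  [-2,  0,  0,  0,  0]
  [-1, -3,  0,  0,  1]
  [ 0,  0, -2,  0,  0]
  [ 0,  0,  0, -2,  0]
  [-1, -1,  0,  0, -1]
A Jordan chain for λ = -2 of length 2:
v_1 = (0, -1, 0, 0, -1)ᵀ
v_2 = (1, 0, 0, 0, 0)ᵀ

Let N = A − (-2)·I. We want v_2 with N^2 v_2 = 0 but N^1 v_2 ≠ 0; then v_{j-1} := N · v_j for j = 2, …, 2.

Pick v_2 = (1, 0, 0, 0, 0)ᵀ.
Then v_1 = N · v_2 = (0, -1, 0, 0, -1)ᵀ.

Sanity check: (A − (-2)·I) v_1 = (0, 0, 0, 0, 0)ᵀ = 0. ✓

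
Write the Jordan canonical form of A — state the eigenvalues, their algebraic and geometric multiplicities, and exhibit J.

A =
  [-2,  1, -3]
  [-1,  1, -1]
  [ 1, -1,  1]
J_3(0)

The characteristic polynomial is
  det(x·I − A) = x^3

Eigenvalues and multiplicities (the geometric multiplicity of λ is n − rank(A − λI), which equals the number of Jordan blocks for λ):
  λ = 0: algebraic multiplicity = 3, geometric multiplicity = 1

Determining the block sizes for each eigenvalue:
  λ = 0: one block (gm = 1), so the single block has size am = 3 → block sizes [3]

Assembling the blocks gives a Jordan form
J =
  [0, 1, 0]
  [0, 0, 1]
  [0, 0, 0]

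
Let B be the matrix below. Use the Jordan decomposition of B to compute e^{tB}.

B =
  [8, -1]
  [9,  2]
e^{tB} =
  [3*t*exp(5*t) + exp(5*t), -t*exp(5*t)]
  [9*t*exp(5*t), -3*t*exp(5*t) + exp(5*t)]

Strategy: write B = P · J · P⁻¹ where J is a Jordan canonical form, so e^{tB} = P · e^{tJ} · P⁻¹, and e^{tJ} can be computed block-by-block.

B has Jordan form
J =
  [5, 1]
  [0, 5]
(up to reordering of blocks).

Per-block formulas:
  For a 2×2 Jordan block J_2(5): exp(t · J_2(5)) = e^(5t)·(I + t·N), where N is the 2×2 nilpotent shift.

After assembling e^{tJ} and conjugating by P, we get:

e^{tB} =
  [3*t*exp(5*t) + exp(5*t), -t*exp(5*t)]
  [9*t*exp(5*t), -3*t*exp(5*t) + exp(5*t)]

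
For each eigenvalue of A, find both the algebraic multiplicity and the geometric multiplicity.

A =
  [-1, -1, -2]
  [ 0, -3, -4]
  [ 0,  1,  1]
λ = -1: alg = 3, geom = 2

Step 1 — factor the characteristic polynomial to read off the algebraic multiplicities:
  χ_A(x) = (x + 1)^3

Step 2 — compute geometric multiplicities via the rank-nullity identity g(λ) = n − rank(A − λI):
  rank(A − (-1)·I) = 1, so dim ker(A − (-1)·I) = n − 1 = 2

Summary:
  λ = -1: algebraic multiplicity = 3, geometric multiplicity = 2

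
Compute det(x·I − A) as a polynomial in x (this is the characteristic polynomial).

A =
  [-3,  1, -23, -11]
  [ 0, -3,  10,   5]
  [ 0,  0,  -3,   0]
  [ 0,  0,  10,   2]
x^4 + 7*x^3 + 9*x^2 - 27*x - 54

Expanding det(x·I − A) (e.g. by cofactor expansion or by noting that A is similar to its Jordan form J, which has the same characteristic polynomial as A) gives
  χ_A(x) = x^4 + 7*x^3 + 9*x^2 - 27*x - 54
which factors as (x - 2)*(x + 3)^3. The eigenvalues (with algebraic multiplicities) are λ = -3 with multiplicity 3, λ = 2 with multiplicity 1.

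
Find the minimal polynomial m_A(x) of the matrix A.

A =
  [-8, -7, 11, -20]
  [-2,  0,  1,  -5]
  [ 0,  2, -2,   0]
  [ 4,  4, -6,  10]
x^3

The characteristic polynomial is χ_A(x) = x^4, so the eigenvalues are known. The minimal polynomial is
  m_A(x) = Π_λ (x − λ)^{k_λ}
where k_λ is the size of the *largest* Jordan block for λ (equivalently, the smallest k with (A − λI)^k v = 0 for every generalised eigenvector v of λ).

  λ = 0: largest Jordan block has size 3, contributing (x − 0)^3

So m_A(x) = x^3 = x^3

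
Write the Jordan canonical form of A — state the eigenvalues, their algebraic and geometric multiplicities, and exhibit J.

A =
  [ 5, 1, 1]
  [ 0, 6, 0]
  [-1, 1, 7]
J_2(6) ⊕ J_1(6)

The characteristic polynomial is
  det(x·I − A) = x^3 - 18*x^2 + 108*x - 216 = (x - 6)^3

Eigenvalues and multiplicities (the geometric multiplicity of λ is n − rank(A − λI), which equals the number of Jordan blocks for λ):
  λ = 6: algebraic multiplicity = 3, geometric multiplicity = 2

Determining the block sizes for each eigenvalue:
  λ = 6: 2 blocks summing to 3 forces exactly one block of size 2 and the rest size 1 → block sizes [2, 1]

Assembling the blocks gives a Jordan form
J =
  [6, 1, 0]
  [0, 6, 0]
  [0, 0, 6]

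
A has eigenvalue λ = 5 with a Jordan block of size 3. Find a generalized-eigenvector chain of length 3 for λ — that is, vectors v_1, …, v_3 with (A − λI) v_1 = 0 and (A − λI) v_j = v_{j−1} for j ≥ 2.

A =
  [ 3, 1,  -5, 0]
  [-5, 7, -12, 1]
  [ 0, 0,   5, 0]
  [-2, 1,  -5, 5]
A Jordan chain for λ = 5 of length 3:
v_1 = (-1, -2, 0, -1)ᵀ
v_2 = (-2, -5, 0, -2)ᵀ
v_3 = (1, 0, 0, 0)ᵀ

Let N = A − (5)·I. We want v_3 with N^3 v_3 = 0 but N^2 v_3 ≠ 0; then v_{j-1} := N · v_j for j = 3, …, 2.

Pick v_3 = (1, 0, 0, 0)ᵀ.
Then v_2 = N · v_3 = (-2, -5, 0, -2)ᵀ.
Then v_1 = N · v_2 = (-1, -2, 0, -1)ᵀ.

Sanity check: (A − (5)·I) v_1 = (0, 0, 0, 0)ᵀ = 0. ✓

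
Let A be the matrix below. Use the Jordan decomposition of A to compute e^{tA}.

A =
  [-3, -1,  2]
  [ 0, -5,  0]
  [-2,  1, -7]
e^{tA} =
  [2*t*exp(-5*t) + exp(-5*t), -t*exp(-5*t), 2*t*exp(-5*t)]
  [0, exp(-5*t), 0]
  [-2*t*exp(-5*t), t*exp(-5*t), -2*t*exp(-5*t) + exp(-5*t)]

Strategy: write A = P · J · P⁻¹ where J is a Jordan canonical form, so e^{tA} = P · e^{tJ} · P⁻¹, and e^{tJ} can be computed block-by-block.

A has Jordan form
J =
  [-5,  1,  0]
  [ 0, -5,  0]
  [ 0,  0, -5]
(up to reordering of blocks).

Per-block formulas:
  For a 1×1 block at λ = -5: exp(t · [-5]) = [e^(-5t)].
  For a 2×2 Jordan block J_2(-5): exp(t · J_2(-5)) = e^(-5t)·(I + t·N), where N is the 2×2 nilpotent shift.

After assembling e^{tJ} and conjugating by P, we get:

e^{tA} =
  [2*t*exp(-5*t) + exp(-5*t), -t*exp(-5*t), 2*t*exp(-5*t)]
  [0, exp(-5*t), 0]
  [-2*t*exp(-5*t), t*exp(-5*t), -2*t*exp(-5*t) + exp(-5*t)]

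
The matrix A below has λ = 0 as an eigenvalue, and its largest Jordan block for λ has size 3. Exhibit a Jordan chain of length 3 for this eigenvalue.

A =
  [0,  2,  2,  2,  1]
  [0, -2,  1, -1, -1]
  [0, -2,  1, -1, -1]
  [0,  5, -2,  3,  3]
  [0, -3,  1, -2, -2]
A Jordan chain for λ = 0 of length 3:
v_1 = (-1, 0, 0, 0, 0)ᵀ
v_2 = (2, -2, -2, 5, -3)ᵀ
v_3 = (0, 1, 0, 0, 0)ᵀ

Let N = A − (0)·I. We want v_3 with N^3 v_3 = 0 but N^2 v_3 ≠ 0; then v_{j-1} := N · v_j for j = 3, …, 2.

Pick v_3 = (0, 1, 0, 0, 0)ᵀ.
Then v_2 = N · v_3 = (2, -2, -2, 5, -3)ᵀ.
Then v_1 = N · v_2 = (-1, 0, 0, 0, 0)ᵀ.

Sanity check: (A − (0)·I) v_1 = (0, 0, 0, 0, 0)ᵀ = 0. ✓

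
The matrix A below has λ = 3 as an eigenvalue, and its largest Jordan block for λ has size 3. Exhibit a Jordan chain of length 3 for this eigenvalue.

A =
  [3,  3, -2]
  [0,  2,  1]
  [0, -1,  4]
A Jordan chain for λ = 3 of length 3:
v_1 = (-1, 0, 0)ᵀ
v_2 = (3, -1, -1)ᵀ
v_3 = (0, 1, 0)ᵀ

Let N = A − (3)·I. We want v_3 with N^3 v_3 = 0 but N^2 v_3 ≠ 0; then v_{j-1} := N · v_j for j = 3, …, 2.

Pick v_3 = (0, 1, 0)ᵀ.
Then v_2 = N · v_3 = (3, -1, -1)ᵀ.
Then v_1 = N · v_2 = (-1, 0, 0)ᵀ.

Sanity check: (A − (3)·I) v_1 = (0, 0, 0)ᵀ = 0. ✓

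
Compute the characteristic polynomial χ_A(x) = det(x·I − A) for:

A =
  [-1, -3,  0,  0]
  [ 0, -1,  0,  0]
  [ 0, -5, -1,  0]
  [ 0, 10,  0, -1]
x^4 + 4*x^3 + 6*x^2 + 4*x + 1

Expanding det(x·I − A) (e.g. by cofactor expansion or by noting that A is similar to its Jordan form J, which has the same characteristic polynomial as A) gives
  χ_A(x) = x^4 + 4*x^3 + 6*x^2 + 4*x + 1
which factors as (x + 1)^4. The eigenvalues (with algebraic multiplicities) are λ = -1 with multiplicity 4.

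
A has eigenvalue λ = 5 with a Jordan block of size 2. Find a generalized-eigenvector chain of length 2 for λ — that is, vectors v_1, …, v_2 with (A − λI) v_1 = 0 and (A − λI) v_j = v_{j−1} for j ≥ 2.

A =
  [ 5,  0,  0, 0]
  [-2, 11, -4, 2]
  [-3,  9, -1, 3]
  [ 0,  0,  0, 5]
A Jordan chain for λ = 5 of length 2:
v_1 = (0, -2, -3, 0)ᵀ
v_2 = (1, 0, 0, 0)ᵀ

Let N = A − (5)·I. We want v_2 with N^2 v_2 = 0 but N^1 v_2 ≠ 0; then v_{j-1} := N · v_j for j = 2, …, 2.

Pick v_2 = (1, 0, 0, 0)ᵀ.
Then v_1 = N · v_2 = (0, -2, -3, 0)ᵀ.

Sanity check: (A − (5)·I) v_1 = (0, 0, 0, 0)ᵀ = 0. ✓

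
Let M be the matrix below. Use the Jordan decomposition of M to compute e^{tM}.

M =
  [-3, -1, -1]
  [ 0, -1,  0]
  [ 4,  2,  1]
e^{tM} =
  [-2*t*exp(-t) + exp(-t), -t*exp(-t), -t*exp(-t)]
  [0, exp(-t), 0]
  [4*t*exp(-t), 2*t*exp(-t), 2*t*exp(-t) + exp(-t)]

Strategy: write M = P · J · P⁻¹ where J is a Jordan canonical form, so e^{tM} = P · e^{tJ} · P⁻¹, and e^{tJ} can be computed block-by-block.

M has Jordan form
J =
  [-1,  1,  0]
  [ 0, -1,  0]
  [ 0,  0, -1]
(up to reordering of blocks).

Per-block formulas:
  For a 2×2 Jordan block J_2(-1): exp(t · J_2(-1)) = e^(-1t)·(I + t·N), where N is the 2×2 nilpotent shift.
  For a 1×1 block at λ = -1: exp(t · [-1]) = [e^(-1t)].

After assembling e^{tJ} and conjugating by P, we get:

e^{tM} =
  [-2*t*exp(-t) + exp(-t), -t*exp(-t), -t*exp(-t)]
  [0, exp(-t), 0]
  [4*t*exp(-t), 2*t*exp(-t), 2*t*exp(-t) + exp(-t)]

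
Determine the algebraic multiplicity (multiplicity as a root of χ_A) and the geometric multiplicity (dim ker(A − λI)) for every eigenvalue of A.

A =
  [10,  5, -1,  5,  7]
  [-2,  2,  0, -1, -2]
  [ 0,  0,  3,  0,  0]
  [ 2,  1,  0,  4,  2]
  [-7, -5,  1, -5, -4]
λ = 3: alg = 5, geom = 3

Step 1 — factor the characteristic polynomial to read off the algebraic multiplicities:
  χ_A(x) = (x - 3)^5

Step 2 — compute geometric multiplicities via the rank-nullity identity g(λ) = n − rank(A − λI):
  rank(A − (3)·I) = 2, so dim ker(A − (3)·I) = n − 2 = 3

Summary:
  λ = 3: algebraic multiplicity = 5, geometric multiplicity = 3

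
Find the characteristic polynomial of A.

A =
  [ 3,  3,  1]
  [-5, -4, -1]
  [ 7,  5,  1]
x^3

Expanding det(x·I − A) (e.g. by cofactor expansion or by noting that A is similar to its Jordan form J, which has the same characteristic polynomial as A) gives
  χ_A(x) = x^3
which factors as x^3. The eigenvalues (with algebraic multiplicities) are λ = 0 with multiplicity 3.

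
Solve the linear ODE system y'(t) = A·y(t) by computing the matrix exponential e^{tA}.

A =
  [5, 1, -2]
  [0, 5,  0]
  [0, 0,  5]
e^{tA} =
  [exp(5*t), t*exp(5*t), -2*t*exp(5*t)]
  [0, exp(5*t), 0]
  [0, 0, exp(5*t)]

Strategy: write A = P · J · P⁻¹ where J is a Jordan canonical form, so e^{tA} = P · e^{tJ} · P⁻¹, and e^{tJ} can be computed block-by-block.

A has Jordan form
J =
  [5, 1, 0]
  [0, 5, 0]
  [0, 0, 5]
(up to reordering of blocks).

Per-block formulas:
  For a 1×1 block at λ = 5: exp(t · [5]) = [e^(5t)].
  For a 2×2 Jordan block J_2(5): exp(t · J_2(5)) = e^(5t)·(I + t·N), where N is the 2×2 nilpotent shift.

After assembling e^{tJ} and conjugating by P, we get:

e^{tA} =
  [exp(5*t), t*exp(5*t), -2*t*exp(5*t)]
  [0, exp(5*t), 0]
  [0, 0, exp(5*t)]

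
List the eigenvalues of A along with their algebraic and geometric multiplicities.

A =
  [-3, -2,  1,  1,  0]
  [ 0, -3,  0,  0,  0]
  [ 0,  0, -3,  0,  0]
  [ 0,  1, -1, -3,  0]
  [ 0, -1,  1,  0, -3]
λ = -3: alg = 5, geom = 3

Step 1 — factor the characteristic polynomial to read off the algebraic multiplicities:
  χ_A(x) = (x + 3)^5

Step 2 — compute geometric multiplicities via the rank-nullity identity g(λ) = n − rank(A − λI):
  rank(A − (-3)·I) = 2, so dim ker(A − (-3)·I) = n − 2 = 3

Summary:
  λ = -3: algebraic multiplicity = 5, geometric multiplicity = 3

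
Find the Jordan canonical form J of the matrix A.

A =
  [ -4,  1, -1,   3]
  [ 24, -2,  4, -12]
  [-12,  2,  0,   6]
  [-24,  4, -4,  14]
J_2(2) ⊕ J_1(2) ⊕ J_1(2)

The characteristic polynomial is
  det(x·I − A) = x^4 - 8*x^3 + 24*x^2 - 32*x + 16 = (x - 2)^4

Eigenvalues and multiplicities (the geometric multiplicity of λ is n − rank(A − λI), which equals the number of Jordan blocks for λ):
  λ = 2: algebraic multiplicity = 4, geometric multiplicity = 3

Determining the block sizes for each eigenvalue:
  λ = 2: 3 blocks summing to 4 forces exactly one block of size 2 and the rest size 1 → block sizes [2, 1, 1]

Assembling the blocks gives a Jordan form
J =
  [2, 1, 0, 0]
  [0, 2, 0, 0]
  [0, 0, 2, 0]
  [0, 0, 0, 2]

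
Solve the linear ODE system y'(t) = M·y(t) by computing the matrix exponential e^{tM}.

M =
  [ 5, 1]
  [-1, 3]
e^{tM} =
  [t*exp(4*t) + exp(4*t), t*exp(4*t)]
  [-t*exp(4*t), -t*exp(4*t) + exp(4*t)]

Strategy: write M = P · J · P⁻¹ where J is a Jordan canonical form, so e^{tM} = P · e^{tJ} · P⁻¹, and e^{tJ} can be computed block-by-block.

M has Jordan form
J =
  [4, 1]
  [0, 4]
(up to reordering of blocks).

Per-block formulas:
  For a 2×2 Jordan block J_2(4): exp(t · J_2(4)) = e^(4t)·(I + t·N), where N is the 2×2 nilpotent shift.

After assembling e^{tJ} and conjugating by P, we get:

e^{tM} =
  [t*exp(4*t) + exp(4*t), t*exp(4*t)]
  [-t*exp(4*t), -t*exp(4*t) + exp(4*t)]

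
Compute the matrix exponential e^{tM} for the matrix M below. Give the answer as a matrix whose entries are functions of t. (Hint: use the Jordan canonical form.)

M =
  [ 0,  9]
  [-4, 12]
e^{tM} =
  [-6*t*exp(6*t) + exp(6*t), 9*t*exp(6*t)]
  [-4*t*exp(6*t), 6*t*exp(6*t) + exp(6*t)]

Strategy: write M = P · J · P⁻¹ where J is a Jordan canonical form, so e^{tM} = P · e^{tJ} · P⁻¹, and e^{tJ} can be computed block-by-block.

M has Jordan form
J =
  [6, 1]
  [0, 6]
(up to reordering of blocks).

Per-block formulas:
  For a 2×2 Jordan block J_2(6): exp(t · J_2(6)) = e^(6t)·(I + t·N), where N is the 2×2 nilpotent shift.

After assembling e^{tJ} and conjugating by P, we get:

e^{tM} =
  [-6*t*exp(6*t) + exp(6*t), 9*t*exp(6*t)]
  [-4*t*exp(6*t), 6*t*exp(6*t) + exp(6*t)]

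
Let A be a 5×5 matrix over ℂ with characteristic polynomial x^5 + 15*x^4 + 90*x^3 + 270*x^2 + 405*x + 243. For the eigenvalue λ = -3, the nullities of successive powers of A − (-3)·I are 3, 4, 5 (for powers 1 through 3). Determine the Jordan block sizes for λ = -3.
Block sizes for λ = -3: [3, 1, 1]

From the dimensions of kernels of powers, the number of Jordan blocks of size at least j is d_j − d_{j−1} where d_j = dim ker(N^j) (with d_0 = 0). Computing the differences gives [3, 1, 1].
The number of blocks of size exactly k is (#blocks of size ≥ k) − (#blocks of size ≥ k + 1), so the partition is: 2 block(s) of size 1, 1 block(s) of size 3.
In nonincreasing order the block sizes are [3, 1, 1].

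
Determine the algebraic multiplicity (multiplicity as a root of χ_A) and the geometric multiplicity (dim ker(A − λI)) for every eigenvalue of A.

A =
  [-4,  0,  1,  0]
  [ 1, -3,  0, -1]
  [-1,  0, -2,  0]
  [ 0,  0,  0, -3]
λ = -3: alg = 4, geom = 2

Step 1 — factor the characteristic polynomial to read off the algebraic multiplicities:
  χ_A(x) = (x + 3)^4

Step 2 — compute geometric multiplicities via the rank-nullity identity g(λ) = n − rank(A − λI):
  rank(A − (-3)·I) = 2, so dim ker(A − (-3)·I) = n − 2 = 2

Summary:
  λ = -3: algebraic multiplicity = 4, geometric multiplicity = 2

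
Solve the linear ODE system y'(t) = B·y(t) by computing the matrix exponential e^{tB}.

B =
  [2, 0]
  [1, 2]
e^{tB} =
  [exp(2*t), 0]
  [t*exp(2*t), exp(2*t)]

Strategy: write B = P · J · P⁻¹ where J is a Jordan canonical form, so e^{tB} = P · e^{tJ} · P⁻¹, and e^{tJ} can be computed block-by-block.

B has Jordan form
J =
  [2, 1]
  [0, 2]
(up to reordering of blocks).

Per-block formulas:
  For a 2×2 Jordan block J_2(2): exp(t · J_2(2)) = e^(2t)·(I + t·N), where N is the 2×2 nilpotent shift.

After assembling e^{tJ} and conjugating by P, we get:

e^{tB} =
  [exp(2*t), 0]
  [t*exp(2*t), exp(2*t)]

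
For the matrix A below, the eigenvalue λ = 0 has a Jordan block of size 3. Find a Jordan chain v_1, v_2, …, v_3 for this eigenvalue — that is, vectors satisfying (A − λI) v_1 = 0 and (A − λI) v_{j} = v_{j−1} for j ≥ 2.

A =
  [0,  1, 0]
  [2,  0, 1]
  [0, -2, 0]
A Jordan chain for λ = 0 of length 3:
v_1 = (2, 0, -4)ᵀ
v_2 = (0, 2, 0)ᵀ
v_3 = (1, 0, 0)ᵀ

Let N = A − (0)·I. We want v_3 with N^3 v_3 = 0 but N^2 v_3 ≠ 0; then v_{j-1} := N · v_j for j = 3, …, 2.

Pick v_3 = (1, 0, 0)ᵀ.
Then v_2 = N · v_3 = (0, 2, 0)ᵀ.
Then v_1 = N · v_2 = (2, 0, -4)ᵀ.

Sanity check: (A − (0)·I) v_1 = (0, 0, 0)ᵀ = 0. ✓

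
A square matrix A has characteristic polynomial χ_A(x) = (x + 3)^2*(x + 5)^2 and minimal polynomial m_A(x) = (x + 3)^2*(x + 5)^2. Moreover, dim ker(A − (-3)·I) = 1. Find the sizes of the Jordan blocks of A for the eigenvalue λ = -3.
Block sizes for λ = -3: [2]

Step 1 — from the characteristic polynomial, algebraic multiplicity of λ = -3 is 2. From dim ker(A − (-3)·I) = 1, there are exactly 1 Jordan blocks for λ = -3.
Step 2 — from the minimal polynomial, the factor (x + 3)^2 tells us the largest block for λ = -3 has size 2.
Step 3 — with total size 2, 1 blocks, and largest block 2, the block sizes (in nonincreasing order) are [2].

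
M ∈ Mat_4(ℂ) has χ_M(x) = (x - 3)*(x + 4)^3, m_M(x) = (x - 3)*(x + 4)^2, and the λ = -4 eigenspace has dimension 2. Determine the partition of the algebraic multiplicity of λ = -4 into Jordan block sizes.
Block sizes for λ = -4: [2, 1]

Step 1 — from the characteristic polynomial, algebraic multiplicity of λ = -4 is 3. From dim ker(M − (-4)·I) = 2, there are exactly 2 Jordan blocks for λ = -4.
Step 2 — from the minimal polynomial, the factor (x + 4)^2 tells us the largest block for λ = -4 has size 2.
Step 3 — with total size 3, 2 blocks, and largest block 2, the block sizes (in nonincreasing order) are [2, 1].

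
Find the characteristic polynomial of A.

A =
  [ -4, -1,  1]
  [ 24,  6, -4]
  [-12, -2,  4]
x^3 - 6*x^2 + 12*x - 8

Expanding det(x·I − A) (e.g. by cofactor expansion or by noting that A is similar to its Jordan form J, which has the same characteristic polynomial as A) gives
  χ_A(x) = x^3 - 6*x^2 + 12*x - 8
which factors as (x - 2)^3. The eigenvalues (with algebraic multiplicities) are λ = 2 with multiplicity 3.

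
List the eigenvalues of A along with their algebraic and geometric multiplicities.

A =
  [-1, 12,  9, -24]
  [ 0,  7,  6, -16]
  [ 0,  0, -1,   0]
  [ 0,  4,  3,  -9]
λ = -1: alg = 4, geom = 3

Step 1 — factor the characteristic polynomial to read off the algebraic multiplicities:
  χ_A(x) = (x + 1)^4

Step 2 — compute geometric multiplicities via the rank-nullity identity g(λ) = n − rank(A − λI):
  rank(A − (-1)·I) = 1, so dim ker(A − (-1)·I) = n − 1 = 3

Summary:
  λ = -1: algebraic multiplicity = 4, geometric multiplicity = 3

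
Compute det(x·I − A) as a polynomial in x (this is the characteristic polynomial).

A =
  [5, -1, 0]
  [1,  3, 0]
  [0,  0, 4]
x^3 - 12*x^2 + 48*x - 64

Expanding det(x·I − A) (e.g. by cofactor expansion or by noting that A is similar to its Jordan form J, which has the same characteristic polynomial as A) gives
  χ_A(x) = x^3 - 12*x^2 + 48*x - 64
which factors as (x - 4)^3. The eigenvalues (with algebraic multiplicities) are λ = 4 with multiplicity 3.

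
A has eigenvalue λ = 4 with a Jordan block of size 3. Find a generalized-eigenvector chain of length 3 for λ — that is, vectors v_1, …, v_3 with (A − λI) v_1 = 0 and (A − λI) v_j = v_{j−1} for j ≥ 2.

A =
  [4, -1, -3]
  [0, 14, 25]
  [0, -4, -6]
A Jordan chain for λ = 4 of length 3:
v_1 = (2, 0, 0)ᵀ
v_2 = (-1, 10, -4)ᵀ
v_3 = (0, 1, 0)ᵀ

Let N = A − (4)·I. We want v_3 with N^3 v_3 = 0 but N^2 v_3 ≠ 0; then v_{j-1} := N · v_j for j = 3, …, 2.

Pick v_3 = (0, 1, 0)ᵀ.
Then v_2 = N · v_3 = (-1, 10, -4)ᵀ.
Then v_1 = N · v_2 = (2, 0, 0)ᵀ.

Sanity check: (A − (4)·I) v_1 = (0, 0, 0)ᵀ = 0. ✓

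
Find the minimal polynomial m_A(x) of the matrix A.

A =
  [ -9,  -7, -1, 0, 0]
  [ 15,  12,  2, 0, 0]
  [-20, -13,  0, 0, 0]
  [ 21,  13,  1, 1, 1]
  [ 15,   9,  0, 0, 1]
x^3 - 3*x^2 + 3*x - 1

The characteristic polynomial is χ_A(x) = (x - 1)^5, so the eigenvalues are known. The minimal polynomial is
  m_A(x) = Π_λ (x − λ)^{k_λ}
where k_λ is the size of the *largest* Jordan block for λ (equivalently, the smallest k with (A − λI)^k v = 0 for every generalised eigenvector v of λ).

  λ = 1: largest Jordan block has size 3, contributing (x − 1)^3

So m_A(x) = (x - 1)^3 = x^3 - 3*x^2 + 3*x - 1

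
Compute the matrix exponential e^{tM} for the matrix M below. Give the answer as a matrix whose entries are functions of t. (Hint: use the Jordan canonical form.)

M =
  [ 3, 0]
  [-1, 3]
e^{tM} =
  [exp(3*t), 0]
  [-t*exp(3*t), exp(3*t)]

Strategy: write M = P · J · P⁻¹ where J is a Jordan canonical form, so e^{tM} = P · e^{tJ} · P⁻¹, and e^{tJ} can be computed block-by-block.

M has Jordan form
J =
  [3, 1]
  [0, 3]
(up to reordering of blocks).

Per-block formulas:
  For a 2×2 Jordan block J_2(3): exp(t · J_2(3)) = e^(3t)·(I + t·N), where N is the 2×2 nilpotent shift.

After assembling e^{tJ} and conjugating by P, we get:

e^{tM} =
  [exp(3*t), 0]
  [-t*exp(3*t), exp(3*t)]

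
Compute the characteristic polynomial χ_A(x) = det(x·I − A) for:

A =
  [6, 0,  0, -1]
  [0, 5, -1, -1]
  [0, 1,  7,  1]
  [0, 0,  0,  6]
x^4 - 24*x^3 + 216*x^2 - 864*x + 1296

Expanding det(x·I − A) (e.g. by cofactor expansion or by noting that A is similar to its Jordan form J, which has the same characteristic polynomial as A) gives
  χ_A(x) = x^4 - 24*x^3 + 216*x^2 - 864*x + 1296
which factors as (x - 6)^4. The eigenvalues (with algebraic multiplicities) are λ = 6 with multiplicity 4.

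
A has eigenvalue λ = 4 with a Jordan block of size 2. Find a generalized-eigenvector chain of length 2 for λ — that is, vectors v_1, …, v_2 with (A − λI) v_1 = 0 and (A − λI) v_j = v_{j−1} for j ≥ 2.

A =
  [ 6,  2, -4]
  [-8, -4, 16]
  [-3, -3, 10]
A Jordan chain for λ = 4 of length 2:
v_1 = (2, -8, -3)ᵀ
v_2 = (1, 0, 0)ᵀ

Let N = A − (4)·I. We want v_2 with N^2 v_2 = 0 but N^1 v_2 ≠ 0; then v_{j-1} := N · v_j for j = 2, …, 2.

Pick v_2 = (1, 0, 0)ᵀ.
Then v_1 = N · v_2 = (2, -8, -3)ᵀ.

Sanity check: (A − (4)·I) v_1 = (0, 0, 0)ᵀ = 0. ✓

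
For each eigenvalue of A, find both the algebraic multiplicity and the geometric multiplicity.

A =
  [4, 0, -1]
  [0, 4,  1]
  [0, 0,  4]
λ = 4: alg = 3, geom = 2

Step 1 — factor the characteristic polynomial to read off the algebraic multiplicities:
  χ_A(x) = (x - 4)^3

Step 2 — compute geometric multiplicities via the rank-nullity identity g(λ) = n − rank(A − λI):
  rank(A − (4)·I) = 1, so dim ker(A − (4)·I) = n − 1 = 2

Summary:
  λ = 4: algebraic multiplicity = 3, geometric multiplicity = 2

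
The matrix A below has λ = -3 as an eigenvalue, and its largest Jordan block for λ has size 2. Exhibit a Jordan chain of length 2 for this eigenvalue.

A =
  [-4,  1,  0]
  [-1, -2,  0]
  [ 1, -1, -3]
A Jordan chain for λ = -3 of length 2:
v_1 = (-1, -1, 1)ᵀ
v_2 = (1, 0, 0)ᵀ

Let N = A − (-3)·I. We want v_2 with N^2 v_2 = 0 but N^1 v_2 ≠ 0; then v_{j-1} := N · v_j for j = 2, …, 2.

Pick v_2 = (1, 0, 0)ᵀ.
Then v_1 = N · v_2 = (-1, -1, 1)ᵀ.

Sanity check: (A − (-3)·I) v_1 = (0, 0, 0)ᵀ = 0. ✓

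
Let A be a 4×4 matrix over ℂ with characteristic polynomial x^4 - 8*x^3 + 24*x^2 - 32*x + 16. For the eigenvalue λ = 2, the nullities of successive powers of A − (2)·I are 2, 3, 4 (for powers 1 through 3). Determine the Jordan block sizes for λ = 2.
Block sizes for λ = 2: [3, 1]

From the dimensions of kernels of powers, the number of Jordan blocks of size at least j is d_j − d_{j−1} where d_j = dim ker(N^j) (with d_0 = 0). Computing the differences gives [2, 1, 1].
The number of blocks of size exactly k is (#blocks of size ≥ k) − (#blocks of size ≥ k + 1), so the partition is: 1 block(s) of size 1, 1 block(s) of size 3.
In nonincreasing order the block sizes are [3, 1].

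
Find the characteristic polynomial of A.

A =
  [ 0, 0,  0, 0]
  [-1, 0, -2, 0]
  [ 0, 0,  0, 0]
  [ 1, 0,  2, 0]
x^4

Expanding det(x·I − A) (e.g. by cofactor expansion or by noting that A is similar to its Jordan form J, which has the same characteristic polynomial as A) gives
  χ_A(x) = x^4
which factors as x^4. The eigenvalues (with algebraic multiplicities) are λ = 0 with multiplicity 4.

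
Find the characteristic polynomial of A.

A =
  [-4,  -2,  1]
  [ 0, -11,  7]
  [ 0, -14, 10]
x^3 + 5*x^2 - 8*x - 48

Expanding det(x·I − A) (e.g. by cofactor expansion or by noting that A is similar to its Jordan form J, which has the same characteristic polynomial as A) gives
  χ_A(x) = x^3 + 5*x^2 - 8*x - 48
which factors as (x - 3)*(x + 4)^2. The eigenvalues (with algebraic multiplicities) are λ = -4 with multiplicity 2, λ = 3 with multiplicity 1.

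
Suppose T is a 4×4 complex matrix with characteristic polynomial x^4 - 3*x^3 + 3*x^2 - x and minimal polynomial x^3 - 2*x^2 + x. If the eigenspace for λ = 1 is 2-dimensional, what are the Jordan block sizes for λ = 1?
Block sizes for λ = 1: [2, 1]

Step 1 — from the characteristic polynomial, algebraic multiplicity of λ = 1 is 3. From dim ker(T − (1)·I) = 2, there are exactly 2 Jordan blocks for λ = 1.
Step 2 — from the minimal polynomial, the factor (x − 1)^2 tells us the largest block for λ = 1 has size 2.
Step 3 — with total size 3, 2 blocks, and largest block 2, the block sizes (in nonincreasing order) are [2, 1].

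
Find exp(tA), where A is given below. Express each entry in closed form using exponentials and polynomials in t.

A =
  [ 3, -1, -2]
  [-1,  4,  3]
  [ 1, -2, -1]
e^{tA} =
  [t*exp(2*t) + exp(2*t), t^2*exp(2*t)/2 - t*exp(2*t), t^2*exp(2*t)/2 - 2*t*exp(2*t)]
  [-t*exp(2*t), -t^2*exp(2*t)/2 + 2*t*exp(2*t) + exp(2*t), -t^2*exp(2*t)/2 + 3*t*exp(2*t)]
  [t*exp(2*t), t^2*exp(2*t)/2 - 2*t*exp(2*t), t^2*exp(2*t)/2 - 3*t*exp(2*t) + exp(2*t)]

Strategy: write A = P · J · P⁻¹ where J is a Jordan canonical form, so e^{tA} = P · e^{tJ} · P⁻¹, and e^{tJ} can be computed block-by-block.

A has Jordan form
J =
  [2, 1, 0]
  [0, 2, 1]
  [0, 0, 2]
(up to reordering of blocks).

Per-block formulas:
  For a 3×3 Jordan block J_3(2): exp(t · J_3(2)) = e^(2t)·(I + t·N + (t^2/2)·N^2), where N is the 3×3 nilpotent shift.

After assembling e^{tJ} and conjugating by P, we get:

e^{tA} =
  [t*exp(2*t) + exp(2*t), t^2*exp(2*t)/2 - t*exp(2*t), t^2*exp(2*t)/2 - 2*t*exp(2*t)]
  [-t*exp(2*t), -t^2*exp(2*t)/2 + 2*t*exp(2*t) + exp(2*t), -t^2*exp(2*t)/2 + 3*t*exp(2*t)]
  [t*exp(2*t), t^2*exp(2*t)/2 - 2*t*exp(2*t), t^2*exp(2*t)/2 - 3*t*exp(2*t) + exp(2*t)]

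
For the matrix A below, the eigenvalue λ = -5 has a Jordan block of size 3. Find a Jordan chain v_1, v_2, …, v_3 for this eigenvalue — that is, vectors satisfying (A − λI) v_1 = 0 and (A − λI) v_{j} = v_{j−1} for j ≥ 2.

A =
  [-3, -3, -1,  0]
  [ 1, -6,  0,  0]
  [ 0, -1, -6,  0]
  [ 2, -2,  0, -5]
A Jordan chain for λ = -5 of length 3:
v_1 = (1, 1, -1, 2)ᵀ
v_2 = (2, 1, 0, 2)ᵀ
v_3 = (1, 0, 0, 0)ᵀ

Let N = A − (-5)·I. We want v_3 with N^3 v_3 = 0 but N^2 v_3 ≠ 0; then v_{j-1} := N · v_j for j = 3, …, 2.

Pick v_3 = (1, 0, 0, 0)ᵀ.
Then v_2 = N · v_3 = (2, 1, 0, 2)ᵀ.
Then v_1 = N · v_2 = (1, 1, -1, 2)ᵀ.

Sanity check: (A − (-5)·I) v_1 = (0, 0, 0, 0)ᵀ = 0. ✓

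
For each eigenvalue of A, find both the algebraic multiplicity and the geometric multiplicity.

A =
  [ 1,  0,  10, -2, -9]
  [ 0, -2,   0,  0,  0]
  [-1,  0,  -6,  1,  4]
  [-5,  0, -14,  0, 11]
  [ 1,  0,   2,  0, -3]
λ = -2: alg = 5, geom = 3

Step 1 — factor the characteristic polynomial to read off the algebraic multiplicities:
  χ_A(x) = (x + 2)^5

Step 2 — compute geometric multiplicities via the rank-nullity identity g(λ) = n − rank(A − λI):
  rank(A − (-2)·I) = 2, so dim ker(A − (-2)·I) = n − 2 = 3

Summary:
  λ = -2: algebraic multiplicity = 5, geometric multiplicity = 3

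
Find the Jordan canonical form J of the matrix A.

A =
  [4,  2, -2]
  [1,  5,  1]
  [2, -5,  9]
J_3(6)

The characteristic polynomial is
  det(x·I − A) = x^3 - 18*x^2 + 108*x - 216 = (x - 6)^3

Eigenvalues and multiplicities (the geometric multiplicity of λ is n − rank(A − λI), which equals the number of Jordan blocks for λ):
  λ = 6: algebraic multiplicity = 3, geometric multiplicity = 1

Determining the block sizes for each eigenvalue:
  λ = 6: one block (gm = 1), so the single block has size am = 3 → block sizes [3]

Assembling the blocks gives a Jordan form
J =
  [6, 1, 0]
  [0, 6, 1]
  [0, 0, 6]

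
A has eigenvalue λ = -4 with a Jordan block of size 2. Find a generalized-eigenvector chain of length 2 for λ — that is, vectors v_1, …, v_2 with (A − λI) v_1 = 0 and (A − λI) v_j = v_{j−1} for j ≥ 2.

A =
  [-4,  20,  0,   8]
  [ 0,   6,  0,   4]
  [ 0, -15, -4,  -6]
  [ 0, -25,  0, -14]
A Jordan chain for λ = -4 of length 2:
v_1 = (20, 10, -15, -25)ᵀ
v_2 = (0, 1, 0, 0)ᵀ

Let N = A − (-4)·I. We want v_2 with N^2 v_2 = 0 but N^1 v_2 ≠ 0; then v_{j-1} := N · v_j for j = 2, …, 2.

Pick v_2 = (0, 1, 0, 0)ᵀ.
Then v_1 = N · v_2 = (20, 10, -15, -25)ᵀ.

Sanity check: (A − (-4)·I) v_1 = (0, 0, 0, 0)ᵀ = 0. ✓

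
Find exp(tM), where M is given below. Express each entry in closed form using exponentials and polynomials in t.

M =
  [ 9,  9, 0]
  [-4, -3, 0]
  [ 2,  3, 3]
e^{tM} =
  [6*t*exp(3*t) + exp(3*t), 9*t*exp(3*t), 0]
  [-4*t*exp(3*t), -6*t*exp(3*t) + exp(3*t), 0]
  [2*t*exp(3*t), 3*t*exp(3*t), exp(3*t)]

Strategy: write M = P · J · P⁻¹ where J is a Jordan canonical form, so e^{tM} = P · e^{tJ} · P⁻¹, and e^{tJ} can be computed block-by-block.

M has Jordan form
J =
  [3, 1, 0]
  [0, 3, 0]
  [0, 0, 3]
(up to reordering of blocks).

Per-block formulas:
  For a 2×2 Jordan block J_2(3): exp(t · J_2(3)) = e^(3t)·(I + t·N), where N is the 2×2 nilpotent shift.
  For a 1×1 block at λ = 3: exp(t · [3]) = [e^(3t)].

After assembling e^{tJ} and conjugating by P, we get:

e^{tM} =
  [6*t*exp(3*t) + exp(3*t), 9*t*exp(3*t), 0]
  [-4*t*exp(3*t), -6*t*exp(3*t) + exp(3*t), 0]
  [2*t*exp(3*t), 3*t*exp(3*t), exp(3*t)]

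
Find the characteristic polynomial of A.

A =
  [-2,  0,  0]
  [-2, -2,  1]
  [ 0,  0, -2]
x^3 + 6*x^2 + 12*x + 8

Expanding det(x·I − A) (e.g. by cofactor expansion or by noting that A is similar to its Jordan form J, which has the same characteristic polynomial as A) gives
  χ_A(x) = x^3 + 6*x^2 + 12*x + 8
which factors as (x + 2)^3. The eigenvalues (with algebraic multiplicities) are λ = -2 with multiplicity 3.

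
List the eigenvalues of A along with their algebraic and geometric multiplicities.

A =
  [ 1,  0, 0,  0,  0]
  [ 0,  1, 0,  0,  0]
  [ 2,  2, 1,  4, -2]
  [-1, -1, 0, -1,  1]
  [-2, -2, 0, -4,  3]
λ = 1: alg = 5, geom = 4

Step 1 — factor the characteristic polynomial to read off the algebraic multiplicities:
  χ_A(x) = (x - 1)^5

Step 2 — compute geometric multiplicities via the rank-nullity identity g(λ) = n − rank(A − λI):
  rank(A − (1)·I) = 1, so dim ker(A − (1)·I) = n − 1 = 4

Summary:
  λ = 1: algebraic multiplicity = 5, geometric multiplicity = 4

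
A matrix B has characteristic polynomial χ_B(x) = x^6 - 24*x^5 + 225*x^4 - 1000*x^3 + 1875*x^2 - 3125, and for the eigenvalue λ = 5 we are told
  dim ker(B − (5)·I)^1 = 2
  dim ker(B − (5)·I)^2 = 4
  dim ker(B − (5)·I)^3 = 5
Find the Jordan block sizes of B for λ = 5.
Block sizes for λ = 5: [3, 2]

From the dimensions of kernels of powers, the number of Jordan blocks of size at least j is d_j − d_{j−1} where d_j = dim ker(N^j) (with d_0 = 0). Computing the differences gives [2, 2, 1].
The number of blocks of size exactly k is (#blocks of size ≥ k) − (#blocks of size ≥ k + 1), so the partition is: 1 block(s) of size 2, 1 block(s) of size 3.
In nonincreasing order the block sizes are [3, 2].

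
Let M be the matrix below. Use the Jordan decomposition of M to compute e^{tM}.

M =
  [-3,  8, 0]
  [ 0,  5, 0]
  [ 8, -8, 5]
e^{tM} =
  [exp(-3*t), exp(5*t) - exp(-3*t), 0]
  [0, exp(5*t), 0]
  [exp(5*t) - exp(-3*t), -exp(5*t) + exp(-3*t), exp(5*t)]

Strategy: write M = P · J · P⁻¹ where J is a Jordan canonical form, so e^{tM} = P · e^{tJ} · P⁻¹, and e^{tJ} can be computed block-by-block.

M has Jordan form
J =
  [-3, 0, 0]
  [ 0, 5, 0]
  [ 0, 0, 5]
(up to reordering of blocks).

Per-block formulas:
  For a 1×1 block at λ = 5: exp(t · [5]) = [e^(5t)].
  For a 1×1 block at λ = -3: exp(t · [-3]) = [e^(-3t)].

After assembling e^{tJ} and conjugating by P, we get:

e^{tM} =
  [exp(-3*t), exp(5*t) - exp(-3*t), 0]
  [0, exp(5*t), 0]
  [exp(5*t) - exp(-3*t), -exp(5*t) + exp(-3*t), exp(5*t)]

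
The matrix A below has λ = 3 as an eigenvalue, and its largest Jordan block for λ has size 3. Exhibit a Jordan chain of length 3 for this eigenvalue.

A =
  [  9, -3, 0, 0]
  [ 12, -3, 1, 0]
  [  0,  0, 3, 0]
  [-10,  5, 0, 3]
A Jordan chain for λ = 3 of length 3:
v_1 = (-3, -6, 0, 5)ᵀ
v_2 = (0, 1, 0, 0)ᵀ
v_3 = (0, 0, 1, 0)ᵀ

Let N = A − (3)·I. We want v_3 with N^3 v_3 = 0 but N^2 v_3 ≠ 0; then v_{j-1} := N · v_j for j = 3, …, 2.

Pick v_3 = (0, 0, 1, 0)ᵀ.
Then v_2 = N · v_3 = (0, 1, 0, 0)ᵀ.
Then v_1 = N · v_2 = (-3, -6, 0, 5)ᵀ.

Sanity check: (A − (3)·I) v_1 = (0, 0, 0, 0)ᵀ = 0. ✓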